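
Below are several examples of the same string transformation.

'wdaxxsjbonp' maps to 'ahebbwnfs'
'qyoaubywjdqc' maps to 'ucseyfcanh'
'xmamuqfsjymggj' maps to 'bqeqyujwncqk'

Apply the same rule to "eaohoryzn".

Each output is the input with this applied: delete the last 2 characters, then shift every letter 4 places forward in the alphabet (wrapping around).
So "eaohoryzn" becomes "ieslsvc".

ieslsvc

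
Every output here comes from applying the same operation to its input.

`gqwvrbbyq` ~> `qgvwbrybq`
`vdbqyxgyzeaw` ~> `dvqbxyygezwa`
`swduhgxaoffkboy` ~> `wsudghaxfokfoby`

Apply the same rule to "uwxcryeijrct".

wucxyrierjtc

What's happening: swap each adjacent pair of characters (1↔2, 3↔4, ...).
So "uwxcryeijrct" becomes "wucxyrierjtc".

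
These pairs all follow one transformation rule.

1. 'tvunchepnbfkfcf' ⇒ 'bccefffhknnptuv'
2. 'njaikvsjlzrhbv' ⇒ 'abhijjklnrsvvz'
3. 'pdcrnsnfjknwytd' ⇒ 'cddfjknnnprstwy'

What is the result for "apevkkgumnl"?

In each case the input is transformed by: sort the characters into alphabetical order.
Doing the same to "apevkkgumnl": "aegkklmnpuv".

aegkklmnpuv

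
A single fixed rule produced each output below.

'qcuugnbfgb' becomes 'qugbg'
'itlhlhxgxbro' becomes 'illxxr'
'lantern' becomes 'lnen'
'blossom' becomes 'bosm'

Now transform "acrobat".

arbt

Each output is the input with this applied: keep every other character starting from the first (positions 1st, 3rd, 5th, ...).
For "acrobat" the result is "arbt".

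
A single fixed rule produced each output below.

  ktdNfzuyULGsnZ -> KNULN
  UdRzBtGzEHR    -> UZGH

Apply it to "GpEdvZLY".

The transformation: keep one character in every 3, starting at position 1 (positions 1st, 4th, 7th, ...), then convert every letter to uppercase.
On "GpEdvZLY": the first step gives "GdL", and the second then gives "GDL".

GDL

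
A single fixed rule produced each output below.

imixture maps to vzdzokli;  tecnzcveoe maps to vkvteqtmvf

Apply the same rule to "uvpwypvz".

What's happening: move the last character to the front, then shift every letter 9 places backward in the alphabet (wrapping around).
Applying both steps to "uvpwypvz": "zuvpwypv", then "qlmgnpgm".
(Check on "imixture": → "eimixtur" → "vzdzokli" ✓)

qlmgnpgm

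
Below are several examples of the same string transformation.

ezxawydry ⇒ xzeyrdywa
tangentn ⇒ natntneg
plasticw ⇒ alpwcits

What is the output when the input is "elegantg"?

elegtnag

In each case the input is transformed by: reverse the string, then move the last 3 characters to the front (rotate right by 3).
Applying both steps to "elegantg": "gtnagele", then "elegtnag".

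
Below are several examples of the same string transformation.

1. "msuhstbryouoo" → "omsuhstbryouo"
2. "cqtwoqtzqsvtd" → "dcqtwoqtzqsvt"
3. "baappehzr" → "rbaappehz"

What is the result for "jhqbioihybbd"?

Rule — move the last character to the front.
For "jhqbioihybbd" the result is "djhqbioihybb".

djhqbioihybb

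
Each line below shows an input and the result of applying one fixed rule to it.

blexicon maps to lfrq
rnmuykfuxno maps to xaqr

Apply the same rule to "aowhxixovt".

aryw

Looking at the pairs, the operation is to shift every letter 3 places forward in the alphabet (wrapping around), then keep only the last 4 characters.
Starting from "aowhxixovt": after the first operation, "drzkalaryw"; after the second, "aryw".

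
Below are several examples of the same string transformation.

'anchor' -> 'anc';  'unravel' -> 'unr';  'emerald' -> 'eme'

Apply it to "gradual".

Looking at the pairs, the operation is to keep only the first 3 characters.
Applying that to "gradual" gives "gra".

gra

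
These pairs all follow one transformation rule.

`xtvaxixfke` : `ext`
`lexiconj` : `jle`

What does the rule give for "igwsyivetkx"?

Looking at the pairs, the operation is to move the first 2 characters to the end (rotate left by 2), then keep only the last 3 characters.
Applying both steps to "igwsyivetkx": "wsyivetkxig", then "xig".

xig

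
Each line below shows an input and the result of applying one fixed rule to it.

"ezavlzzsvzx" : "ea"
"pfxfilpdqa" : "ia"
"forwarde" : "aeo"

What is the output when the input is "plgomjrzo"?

Each output is the input with this applied: move the first 3 characters to the end (rotate left by 3), then keep only the vowels.
"plgomjrzo" → "omjrzoplg" → "oo".

oo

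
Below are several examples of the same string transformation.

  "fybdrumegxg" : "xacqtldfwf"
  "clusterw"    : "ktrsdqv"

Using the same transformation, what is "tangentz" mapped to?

zmfdmsy

The pattern: delete the first character, then shift every letter 1 place backward in the alphabet (wrapping around).
Starting from "tangentz": after the first operation, "angentz"; after the second, "zmfdmsy".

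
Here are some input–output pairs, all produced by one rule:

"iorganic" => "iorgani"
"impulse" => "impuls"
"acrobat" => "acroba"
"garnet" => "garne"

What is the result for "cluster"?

cluste

The rule is to delete the last character.
Applying that to "cluster" gives "cluste".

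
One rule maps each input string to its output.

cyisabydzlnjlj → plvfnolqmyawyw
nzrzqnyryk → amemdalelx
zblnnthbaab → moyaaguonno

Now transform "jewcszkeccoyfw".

In each case the input is transformed by: shift every letter 13 places forward in the alphabet (wrapping around) — i.e. ROT13.
On "jewcszkeccoyfw" that produces "wrjpfmxrppblsj".

wrjpfmxrppblsj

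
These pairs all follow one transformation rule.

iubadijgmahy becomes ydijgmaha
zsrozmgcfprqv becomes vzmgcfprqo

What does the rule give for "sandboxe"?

eboxd

The transformation: delete the first 3 characters, then swap the first and last characters.
Working it through for "sandboxe": intermediate "dboxe", final "eboxd".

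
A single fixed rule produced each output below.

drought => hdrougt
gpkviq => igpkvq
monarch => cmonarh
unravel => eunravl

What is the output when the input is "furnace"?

The pattern: move the last character to the front, then swap the first and last characters.
Starting from "furnace": after the first operation, "efurnac"; after the second, "cfurnae".

cfurnae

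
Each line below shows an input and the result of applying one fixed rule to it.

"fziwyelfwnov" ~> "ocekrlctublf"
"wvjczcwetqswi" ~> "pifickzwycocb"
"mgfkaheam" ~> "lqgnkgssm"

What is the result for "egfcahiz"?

The rule is to shift every letter 6 places forward in the alphabet (wrapping around), then move the first 2 characters to the end (rotate left by 2).
Working it through for "egfcahiz": intermediate "kmlignof", final "lignofkm".

lignofkm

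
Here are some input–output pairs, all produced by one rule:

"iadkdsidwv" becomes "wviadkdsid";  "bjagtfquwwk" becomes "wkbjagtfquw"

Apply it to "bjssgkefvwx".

wxbjssgkefv

Rule — move the last 2 characters to the front (rotate right by 2).
"bjssgkefvwx" → "wxbjssgkefv".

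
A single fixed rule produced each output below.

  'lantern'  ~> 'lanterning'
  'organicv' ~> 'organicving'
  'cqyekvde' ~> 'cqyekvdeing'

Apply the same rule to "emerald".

emeralding

Rule — append "ing".
So "emerald" becomes "emeralding".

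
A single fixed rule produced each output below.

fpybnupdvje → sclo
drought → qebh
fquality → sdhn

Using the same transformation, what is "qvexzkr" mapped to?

dirk

In each case the input is transformed by: shift every letter 13 places forward in the alphabet (wrapping around) — i.e. ROT13, then keep only the first 4 characters.
For "qvexzkr", step one produces "dirkmxe"; step two turns that into "dirk".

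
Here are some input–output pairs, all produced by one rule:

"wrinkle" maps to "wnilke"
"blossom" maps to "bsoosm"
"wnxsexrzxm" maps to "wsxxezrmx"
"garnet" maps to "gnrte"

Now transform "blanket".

The pattern: swap each adjacent pair of characters (1↔2, 3↔4, ...), then delete the first character.
For "blanket", step one produces "lbnaekt"; step two turns that into "bnaekt".

bnaekt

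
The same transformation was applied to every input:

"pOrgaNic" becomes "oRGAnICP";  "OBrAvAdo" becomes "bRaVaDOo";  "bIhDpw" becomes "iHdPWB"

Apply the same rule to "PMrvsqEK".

The rule is to flip the case of every letter, then move the first character to the end.
"PMrvsqEK" → "pmRVSQek" → "mRVSQekp".

mRVSQekp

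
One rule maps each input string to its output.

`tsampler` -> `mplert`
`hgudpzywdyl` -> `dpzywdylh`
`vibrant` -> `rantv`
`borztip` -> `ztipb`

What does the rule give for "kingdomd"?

gdomdk

Looking at the pairs, the operation is to move the first character to the end, then delete the first 2 characters.
Starting from "kingdomd": after the first operation, "ingdomdk"; after the second, "gdomdk".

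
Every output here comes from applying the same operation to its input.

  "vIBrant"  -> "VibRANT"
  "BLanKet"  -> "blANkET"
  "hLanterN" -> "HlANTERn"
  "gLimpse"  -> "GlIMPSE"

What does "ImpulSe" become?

iMPULsE

In each case the input is transformed by: flip the case of every letter.
On "ImpulSe" that produces "iMPULsE".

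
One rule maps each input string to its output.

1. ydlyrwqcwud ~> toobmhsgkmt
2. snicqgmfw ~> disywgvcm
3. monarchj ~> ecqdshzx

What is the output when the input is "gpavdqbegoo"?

fwlqgturewe

Each output is the input with this applied: shift every letter 10 places backward in the alphabet (wrapping around), then swap each adjacent pair of characters (1↔2, 3↔4, ...).
Applying both steps to "gpavdqbegoo": "wfqltgruwee", then "fwlqgturewe".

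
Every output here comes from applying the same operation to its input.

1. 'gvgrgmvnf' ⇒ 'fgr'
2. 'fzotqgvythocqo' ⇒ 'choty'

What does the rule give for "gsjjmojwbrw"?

bjow

In each case the input is transformed by: sort the characters into alphabetical order, then keep one character in every 3, starting at position 1 (positions 1st, 4th, 7th, ...).
For "gsjjmojwbrw", step one produces "bgjjjmorsww"; step two turns that into "bjow".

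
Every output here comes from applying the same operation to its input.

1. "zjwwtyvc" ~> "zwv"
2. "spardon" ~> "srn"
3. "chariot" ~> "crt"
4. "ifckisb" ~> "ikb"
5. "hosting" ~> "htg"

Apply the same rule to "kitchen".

The transformation: keep one character in every 3, starting at position 1 (positions 1st, 4th, 7th, ...).
"kitchen" → "kcn".

kcn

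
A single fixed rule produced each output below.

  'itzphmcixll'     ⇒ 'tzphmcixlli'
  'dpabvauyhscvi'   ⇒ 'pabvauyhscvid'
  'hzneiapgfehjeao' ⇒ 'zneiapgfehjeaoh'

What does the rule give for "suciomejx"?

uciomejxs

The pattern: move the first character to the end.
Doing the same to "suciomejx": "uciomejxs".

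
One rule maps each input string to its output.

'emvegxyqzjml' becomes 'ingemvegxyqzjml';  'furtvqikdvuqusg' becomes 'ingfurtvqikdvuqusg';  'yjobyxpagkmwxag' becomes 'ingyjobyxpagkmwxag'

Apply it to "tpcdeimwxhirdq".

The transformation: prepend "ing".
On "tpcdeimwxhirdq" that produces "ingtpcdeimwxhirdq".

ingtpcdeimwxhirdq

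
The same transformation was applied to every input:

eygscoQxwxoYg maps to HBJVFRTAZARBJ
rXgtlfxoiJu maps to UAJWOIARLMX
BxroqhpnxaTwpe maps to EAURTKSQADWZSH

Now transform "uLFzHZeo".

Rule — shift every letter 3 places forward in the alphabet (wrapping around), then convert every letter to uppercase.
Applying both steps to "uLFzHZeo": "xOIcKChr", then "XOICKCHR".

XOICKCHR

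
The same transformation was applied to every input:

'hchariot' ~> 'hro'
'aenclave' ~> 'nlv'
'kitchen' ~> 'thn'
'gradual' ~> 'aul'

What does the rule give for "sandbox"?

Each output is the input with this applied: keep every other character starting from the first (positions 1st, 3rd, 5th, ...), then delete the first character.
Starting from "sandbox": after the first operation, "snbx"; after the second, "nbx".
(Check on "kitchen": → "kthn" → "thn" ✓)

nbx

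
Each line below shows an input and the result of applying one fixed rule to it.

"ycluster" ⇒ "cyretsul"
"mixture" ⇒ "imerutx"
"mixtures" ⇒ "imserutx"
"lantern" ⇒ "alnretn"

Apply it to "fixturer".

Each output is the input with this applied: reverse the string, then move the last 2 characters to the front (rotate right by 2).
"fixturer" → "rerutxif" → "ifrerutx".

ifrerutx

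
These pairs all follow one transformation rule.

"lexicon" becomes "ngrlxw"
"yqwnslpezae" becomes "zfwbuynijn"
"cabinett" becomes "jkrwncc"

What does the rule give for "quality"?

Looking at the pairs, the operation is to delete the first character, then shift every letter 9 places forward in the alphabet (wrapping around).
On "quality": the first step gives "uality", and the second then gives "djurch".
(Check on "cabinett": → "abinett" → "jkrwncc" ✓)

djurch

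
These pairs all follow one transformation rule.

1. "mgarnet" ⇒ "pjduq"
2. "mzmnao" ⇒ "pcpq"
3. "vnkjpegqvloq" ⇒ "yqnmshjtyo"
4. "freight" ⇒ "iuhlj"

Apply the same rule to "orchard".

rufkd

The pattern: delete the last 2 characters, then shift every letter 3 places forward in the alphabet (wrapping around).
Starting from "orchard": after the first operation, "orcha"; after the second, "rufkd".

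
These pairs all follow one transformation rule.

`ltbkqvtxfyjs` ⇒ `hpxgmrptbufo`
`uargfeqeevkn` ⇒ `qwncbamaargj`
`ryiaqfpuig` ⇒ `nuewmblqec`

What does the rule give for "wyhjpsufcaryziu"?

sudfloqbywnuveq

The transformation: shift every letter 4 places backward in the alphabet (wrapping around).
For "wyhjpsufcaryziu" the result is "sudfloqbywnuveq".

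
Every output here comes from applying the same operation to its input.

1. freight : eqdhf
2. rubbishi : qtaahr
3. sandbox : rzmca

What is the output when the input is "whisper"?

vghro

The rule is to delete the last 2 characters, then shift every letter 1 place backward in the alphabet (wrapping around).
For "whisper", step one produces "whisp"; step two turns that into "vghro".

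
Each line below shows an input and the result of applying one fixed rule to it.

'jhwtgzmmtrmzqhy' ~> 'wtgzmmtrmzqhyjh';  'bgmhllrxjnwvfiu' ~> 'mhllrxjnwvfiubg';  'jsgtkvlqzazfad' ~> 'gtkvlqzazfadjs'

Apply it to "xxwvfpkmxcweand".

wvfpkmxcweandxx

Looking at the pairs, the operation is to move the first 2 characters to the end (rotate left by 2).
Applying that to "xxwvfpkmxcweand" gives "wvfpkmxcweandxx".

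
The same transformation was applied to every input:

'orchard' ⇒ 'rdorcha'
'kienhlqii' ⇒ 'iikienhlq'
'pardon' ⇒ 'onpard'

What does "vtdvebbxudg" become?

What's happening: move the last 2 characters to the front (rotate right by 2).
Applying that to "vtdvebbxudg" gives "dgvtdvebbxu".

dgvtdvebbxu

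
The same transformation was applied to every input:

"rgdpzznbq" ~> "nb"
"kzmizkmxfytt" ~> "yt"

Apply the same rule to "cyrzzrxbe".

The rule is to move the last character to the front, then keep only the last 2 characters.
On "cyrzzrxbe": the first step gives "ecyrzzrxb", and the second then gives "xb".
(Check on "kzmizkmxfytt": → "tkzmizkmxfyt" → "yt" ✓)

xb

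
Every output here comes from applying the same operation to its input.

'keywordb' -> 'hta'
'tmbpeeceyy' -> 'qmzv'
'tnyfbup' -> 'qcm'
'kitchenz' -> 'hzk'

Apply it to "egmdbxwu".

bat

The rule is to shift every letter 3 places backward in the alphabet (wrapping around), then keep one character in every 3, starting at position 1 (positions 1st, 4th, 7th, ...).
On "egmdbxwu": the first step gives "bdjayutr", and the second then gives "bat".
(Check on "kitchenz": → "hfqzebkw" → "hzk" ✓)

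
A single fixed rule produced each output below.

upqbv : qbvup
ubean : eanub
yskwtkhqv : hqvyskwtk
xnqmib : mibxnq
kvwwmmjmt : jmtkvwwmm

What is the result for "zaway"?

wayza

Looking at the pairs, the operation is to move the last 3 characters to the front (rotate right by 3).
"zaway" → "wayza".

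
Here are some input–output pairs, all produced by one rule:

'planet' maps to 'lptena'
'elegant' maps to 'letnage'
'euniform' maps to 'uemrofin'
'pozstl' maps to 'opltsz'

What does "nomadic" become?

oncidam

In each case the input is transformed by: move the first 2 characters to the end (rotate left by 2), then reverse the string.
Starting from "nomadic": after the first operation, "madicno"; after the second, "oncidam".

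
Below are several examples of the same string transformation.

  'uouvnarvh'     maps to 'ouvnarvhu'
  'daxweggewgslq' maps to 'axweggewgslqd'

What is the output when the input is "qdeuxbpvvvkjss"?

deuxbpvvvkjssq

The rule is to move the first character to the end.
Applying that to "qdeuxbpvvvkjss" gives "deuxbpvvvkjssq".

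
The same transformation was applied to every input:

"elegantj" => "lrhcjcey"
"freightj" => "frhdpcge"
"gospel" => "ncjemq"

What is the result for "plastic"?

rganjyq

The pattern: move the last 3 characters to the front (rotate right by 3), then shift every letter 2 places backward in the alphabet (wrapping around).
"plastic" → "ticplas" → "rganjyq".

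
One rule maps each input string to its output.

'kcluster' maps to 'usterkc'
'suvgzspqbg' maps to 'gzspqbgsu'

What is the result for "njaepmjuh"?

epmjuhnj

Rule — move the first 2 characters to the end (rotate left by 2), then delete the first character.
Starting from "njaepmjuh": after the first operation, "aepmjuhnj"; after the second, "epmjuhnj".
(Check on "kcluster": → "lusterkc" → "usterkc" ✓)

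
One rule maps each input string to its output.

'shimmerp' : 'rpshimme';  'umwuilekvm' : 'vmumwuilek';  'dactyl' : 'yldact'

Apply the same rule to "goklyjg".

The rule is to move the last 2 characters to the front (rotate right by 2).
Applying that to "goklyjg" gives "jggokly".

jggokly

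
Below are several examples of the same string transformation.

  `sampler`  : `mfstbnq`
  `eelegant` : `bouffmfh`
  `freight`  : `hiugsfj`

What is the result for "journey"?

ofzkpvs

In each case the input is transformed by: shift every letter 1 place forward in the alphabet (wrapping around), then move the last 3 characters to the front (rotate right by 3).
Applying both steps to "journey": "kpvsofz", then "ofzkpvs".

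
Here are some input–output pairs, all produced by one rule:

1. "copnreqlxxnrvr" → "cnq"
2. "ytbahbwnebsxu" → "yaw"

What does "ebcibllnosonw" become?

The rule is to keep one character in every 3, starting at position 1 (positions 1st, 4th, 7th, ...), then keep only the first 3 characters.
For "ebcibllnosonw", step one produces "eilsw"; step two turns that into "eil".
(Check on "ytbahbwnebsxu": → "yawbu" → "yaw" ✓)

eil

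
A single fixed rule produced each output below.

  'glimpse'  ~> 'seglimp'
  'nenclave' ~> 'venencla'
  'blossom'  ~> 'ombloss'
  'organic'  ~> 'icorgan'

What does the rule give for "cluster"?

erclust

Each output is the input with this applied: move the last 2 characters to the front (rotate right by 2).
For "cluster" the result is "erclust".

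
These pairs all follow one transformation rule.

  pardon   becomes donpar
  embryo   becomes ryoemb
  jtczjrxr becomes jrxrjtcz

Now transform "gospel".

What's happening: swap the front and back halves of the string.
Doing the same to "gospel": "pelgos".

pelgos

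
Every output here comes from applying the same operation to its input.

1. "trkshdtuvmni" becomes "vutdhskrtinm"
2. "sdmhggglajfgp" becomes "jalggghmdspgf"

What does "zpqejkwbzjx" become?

bwkjeqpzxjz

The transformation: move the last 3 characters to the front (rotate right by 3), then reverse the string.
Working it through for "zpqejkwbzjx": intermediate "zjxzpqejkwb", final "bwkjeqpzxjz".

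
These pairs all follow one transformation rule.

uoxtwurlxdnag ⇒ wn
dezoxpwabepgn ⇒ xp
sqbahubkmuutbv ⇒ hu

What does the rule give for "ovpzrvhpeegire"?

Looking at the pairs, the operation is to keep every other character starting from the first (positions 1st, 3rd, 5th, ...), then keep one character in every 3, starting at position 3 (positions 3rd, 6th, 9th, ...).
On "ovpzrvhpeegire": the first step gives "oprhegr", and the second then gives "rg".
(Check on "uoxtwurlxdnag": → "uxwrxng" → "wn" ✓)

rg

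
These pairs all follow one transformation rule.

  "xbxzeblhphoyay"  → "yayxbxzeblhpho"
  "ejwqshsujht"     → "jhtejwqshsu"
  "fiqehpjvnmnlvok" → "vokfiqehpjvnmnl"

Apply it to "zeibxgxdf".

What's happening: move the last 3 characters to the front (rotate right by 3).
Applying that to "zeibxgxdf" gives "xdfzeibxg".

xdfzeibxg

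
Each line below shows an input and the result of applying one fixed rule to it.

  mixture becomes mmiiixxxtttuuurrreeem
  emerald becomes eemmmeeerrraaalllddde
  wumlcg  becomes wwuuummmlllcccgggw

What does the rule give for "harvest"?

In each case the input is transformed by: repeat every character 3 times, then move the first character to the end.
On "harvest": the first step gives "hhhaaarrrvvveeesssttt", and the second then gives "hhaaarrrvvveeesssttth".

hhaaarrrvvveeesssttth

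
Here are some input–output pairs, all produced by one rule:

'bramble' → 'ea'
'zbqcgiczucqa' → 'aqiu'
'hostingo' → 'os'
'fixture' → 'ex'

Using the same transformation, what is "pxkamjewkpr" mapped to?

rkj

The rule is to move the last 3 characters to the front (rotate right by 3), then keep one character in every 3, starting at position 3 (positions 3rd, 6th, 9th, ...).
On "pxkamjewkpr": the first step gives "kprpxkamjew", and the second then gives "rkj".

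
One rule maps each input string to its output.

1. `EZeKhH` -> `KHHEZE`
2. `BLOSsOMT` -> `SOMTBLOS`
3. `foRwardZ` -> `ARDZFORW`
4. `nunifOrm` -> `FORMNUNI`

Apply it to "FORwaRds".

Each output is the input with this applied: swap the front and back halves of the string, then convert every letter to uppercase.
Working it through for "FORwaRds": intermediate "aRdsFORw", final "ARDSFORW".

ARDSFORW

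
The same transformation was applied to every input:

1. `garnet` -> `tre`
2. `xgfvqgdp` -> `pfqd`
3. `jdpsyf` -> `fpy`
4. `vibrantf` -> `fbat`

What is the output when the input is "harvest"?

treh

Rule — swap the first and last characters, then keep every other character starting from the first (positions 1st, 3rd, 5th, ...).
On "harvest": the first step gives "tarvesh", and the second then gives "treh".
(Check on "vibrantf": → "fibrantv" → "fbat" ✓)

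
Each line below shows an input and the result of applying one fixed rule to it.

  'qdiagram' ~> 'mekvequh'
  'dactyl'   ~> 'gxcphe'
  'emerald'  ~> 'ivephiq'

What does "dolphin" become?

Looking at the pairs, the operation is to shift every letter 4 places forward in the alphabet (wrapping around), then move the first 2 characters to the end (rotate left by 2).
On "dolphin": the first step gives "hsptlmr", and the second then gives "ptlmrhs".

ptlmrhs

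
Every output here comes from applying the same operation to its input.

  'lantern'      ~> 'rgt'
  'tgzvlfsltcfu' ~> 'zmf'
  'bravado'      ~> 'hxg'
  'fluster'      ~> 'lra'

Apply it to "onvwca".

utb

Rule — shift every letter 6 places forward in the alphabet (wrapping around), then keep only the first 3 characters.
For "onvwca", step one produces "utbcig"; step two turns that into "utb".
(Check on "lantern": → "rgtzkxt" → "rgt" ✓)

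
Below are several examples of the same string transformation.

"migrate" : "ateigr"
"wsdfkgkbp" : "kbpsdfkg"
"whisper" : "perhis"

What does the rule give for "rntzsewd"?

ewdntzs

What's happening: delete the first character, then move the last 3 characters to the front (rotate right by 3).
So "rntzsewd" becomes "ewdntzs".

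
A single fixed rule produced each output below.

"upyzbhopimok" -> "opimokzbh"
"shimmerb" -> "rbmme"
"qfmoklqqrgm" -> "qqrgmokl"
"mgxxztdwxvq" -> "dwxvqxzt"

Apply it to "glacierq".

In each case the input is transformed by: delete the first 3 characters, then move the first 3 characters to the end (rotate left by 3).
Working it through for "glacierq": intermediate "cierq", final "rqcie".
(Check on "upyzbhopimok": → "zbhopimok" → "opimokzbh" ✓)

rqcie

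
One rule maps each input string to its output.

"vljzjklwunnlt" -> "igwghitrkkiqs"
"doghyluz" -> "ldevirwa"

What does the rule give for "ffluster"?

Each output is the input with this applied: move the first character to the end, then shift every letter 3 places backward in the alphabet (wrapping around).
Starting from "ffluster": after the first operation, "flusterf"; after the second, "cirpqboc".

cirpqboc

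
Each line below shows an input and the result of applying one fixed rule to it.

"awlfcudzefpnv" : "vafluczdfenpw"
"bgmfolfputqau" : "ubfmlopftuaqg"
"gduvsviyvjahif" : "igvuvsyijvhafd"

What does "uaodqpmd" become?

mudopqda

Rule — swap each adjacent pair of characters (1↔2, 3↔4, ...), then swap the first and last characters.
On "uaodqpmd": the first step gives "audopqdm", and the second then gives "mudopqda".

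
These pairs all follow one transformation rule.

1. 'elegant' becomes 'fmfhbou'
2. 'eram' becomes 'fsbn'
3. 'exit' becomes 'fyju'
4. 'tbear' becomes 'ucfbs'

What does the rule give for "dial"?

Looking at the pairs, the operation is to shift every letter 1 place forward in the alphabet (wrapping around).
So "dial" becomes "ejbm".

ejbm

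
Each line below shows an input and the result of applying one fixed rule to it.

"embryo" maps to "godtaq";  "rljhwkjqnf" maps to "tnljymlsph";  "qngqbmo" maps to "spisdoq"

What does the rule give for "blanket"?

The transformation: shift every letter 2 places forward in the alphabet (wrapping around).
Applying that to "blanket" gives "dncpmgv".

dncpmgv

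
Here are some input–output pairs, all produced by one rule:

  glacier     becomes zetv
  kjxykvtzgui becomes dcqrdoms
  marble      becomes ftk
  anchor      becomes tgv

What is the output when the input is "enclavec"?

xgvet

In each case the input is transformed by: shift every letter 7 places backward in the alphabet (wrapping around), then delete the last 3 characters.
Applying both steps to "enclavec": "xgvetoxv", then "xgvet".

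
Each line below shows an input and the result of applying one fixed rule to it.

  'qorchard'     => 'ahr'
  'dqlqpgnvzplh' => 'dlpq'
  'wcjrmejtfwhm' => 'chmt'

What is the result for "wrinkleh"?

ekr

What's happening: sort the characters into alphabetical order, then keep one character in every 3, starting at position 1 (positions 1st, 4th, 7th, ...).
Applying both steps to "wrinkleh": "ehiklnrw", then "ekr".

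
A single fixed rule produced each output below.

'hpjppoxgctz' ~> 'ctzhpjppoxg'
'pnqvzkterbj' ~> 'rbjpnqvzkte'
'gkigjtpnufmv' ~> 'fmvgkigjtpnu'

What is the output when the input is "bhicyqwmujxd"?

jxdbhicyqwmu

What's happening: move the last 3 characters to the front (rotate right by 3).
On "bhicyqwmujxd" that produces "jxdbhicyqwmu".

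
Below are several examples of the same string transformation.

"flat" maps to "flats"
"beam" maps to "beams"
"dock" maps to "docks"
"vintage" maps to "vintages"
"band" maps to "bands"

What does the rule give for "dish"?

dishs

In each case the input is transformed by: append "s".
So "dish" becomes "dishs".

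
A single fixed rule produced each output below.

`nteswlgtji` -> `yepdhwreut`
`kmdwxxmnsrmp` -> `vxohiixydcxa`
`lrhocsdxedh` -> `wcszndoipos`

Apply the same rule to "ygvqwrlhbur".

jrgbhcwsmfc

Rule — shift every letter 11 places forward in the alphabet (wrapping around).
Doing the same to "ygvqwrlhbur": "jrgbhcwsmfc".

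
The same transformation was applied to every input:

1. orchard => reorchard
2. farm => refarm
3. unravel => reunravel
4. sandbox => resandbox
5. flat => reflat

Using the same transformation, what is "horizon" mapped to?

The transformation: prepend "re".
Doing the same to "horizon": "rehorizon".

rehorizon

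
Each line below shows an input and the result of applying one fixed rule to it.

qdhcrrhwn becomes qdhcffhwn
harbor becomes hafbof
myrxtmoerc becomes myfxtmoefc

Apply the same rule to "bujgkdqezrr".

bujgkdqezff

What's happening: replace every "r" with "f".
For "bujgkdqezrr" the result is "bujgkdqezff".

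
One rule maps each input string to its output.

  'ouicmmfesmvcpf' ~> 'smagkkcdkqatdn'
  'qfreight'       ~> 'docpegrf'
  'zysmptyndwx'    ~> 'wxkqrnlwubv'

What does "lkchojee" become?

Looking at the pairs, the operation is to swap each adjacent pair of characters (1↔2, 3↔4, ...), then shift every letter 2 places backward in the alphabet (wrapping around).
Starting from "lkchojee": after the first operation, "klhcjoee"; after the second, "ijfahmcc".
(Check on "ouicmmfesmvcpf": → "uocimmefmscvfp" → "smagkkcdkqatdn" ✓)

ijfahmcc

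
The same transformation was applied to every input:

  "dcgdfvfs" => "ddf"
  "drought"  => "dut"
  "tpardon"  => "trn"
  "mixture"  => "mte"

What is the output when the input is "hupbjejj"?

Each output is the input with this applied: keep one character in every 3, starting at position 1 (positions 1st, 4th, 7th, ...).
"hupbjejj" → "hbj".

hbj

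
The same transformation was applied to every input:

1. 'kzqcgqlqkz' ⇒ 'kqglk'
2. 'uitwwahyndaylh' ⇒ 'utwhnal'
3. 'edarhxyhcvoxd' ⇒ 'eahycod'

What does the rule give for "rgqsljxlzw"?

In each case the input is transformed by: keep every other character starting from the first (positions 1st, 3rd, 5th, ...).
So "rgqsljxlzw" becomes "rqlxz".

rqlxz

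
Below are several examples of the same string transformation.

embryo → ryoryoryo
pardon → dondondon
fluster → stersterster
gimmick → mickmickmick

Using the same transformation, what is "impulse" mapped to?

Rule — delete the first 3 characters, then write the whole string 3 times in a row.
On "impulse": the first step gives "ulse", and the second then gives "ulseulseulse".

ulseulseulse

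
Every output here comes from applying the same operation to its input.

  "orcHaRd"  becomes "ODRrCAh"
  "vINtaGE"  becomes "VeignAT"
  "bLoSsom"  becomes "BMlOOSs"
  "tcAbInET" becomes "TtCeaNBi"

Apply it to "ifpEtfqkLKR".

IrFkPleKTQF

In each case the input is transformed by: flip the case of every letter, then take characters alternately from the front and the back (1st, last, 2nd, 2nd-last, ...).
For "ifpEtfqkLKR", step one produces "IFPeTFQKlkr"; step two turns that into "IrFkPleKTQF".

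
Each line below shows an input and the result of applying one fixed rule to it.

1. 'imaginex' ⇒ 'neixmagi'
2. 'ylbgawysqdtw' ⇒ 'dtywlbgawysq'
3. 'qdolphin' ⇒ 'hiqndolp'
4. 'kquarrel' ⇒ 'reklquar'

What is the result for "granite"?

itgeran

The transformation: swap the first and last characters, then move the last 3 characters to the front (rotate right by 3).
Working it through for "granite": intermediate "eranitg", final "itgeran".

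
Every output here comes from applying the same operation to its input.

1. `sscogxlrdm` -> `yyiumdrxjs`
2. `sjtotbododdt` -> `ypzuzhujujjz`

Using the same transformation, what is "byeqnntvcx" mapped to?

Each output is the input with this applied: shift every letter 6 places forward in the alphabet (wrapping around).
For "byeqnntvcx" the result is "hekwttzbid".

hekwttzbid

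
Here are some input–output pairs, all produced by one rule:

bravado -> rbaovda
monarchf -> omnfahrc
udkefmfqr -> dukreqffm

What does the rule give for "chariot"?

hcatroi

What's happening: move the first character to the end, then take characters alternately from the front and the back (1st, last, 2nd, 2nd-last, ...).
"chariot" → "hariotc" → "hcatroi".
(Check on "monarchf": → "onarchfm" → "omnfahrc" ✓)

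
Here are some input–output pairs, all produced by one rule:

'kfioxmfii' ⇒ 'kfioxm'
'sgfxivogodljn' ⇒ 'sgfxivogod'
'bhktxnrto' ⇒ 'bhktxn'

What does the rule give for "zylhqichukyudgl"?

zylhqichukyu

In each case the input is transformed by: delete the last 3 characters.
"zylhqichukyudgl" → "zylhqichukyu".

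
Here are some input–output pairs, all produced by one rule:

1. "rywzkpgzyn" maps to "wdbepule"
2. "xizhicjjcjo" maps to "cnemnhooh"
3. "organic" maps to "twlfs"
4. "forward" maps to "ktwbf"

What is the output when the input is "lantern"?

Rule — delete the last 2 characters, then shift every letter 5 places forward in the alphabet (wrapping around).
Applying both steps to "lantern": "lante", then "qfsyj".

qfsyj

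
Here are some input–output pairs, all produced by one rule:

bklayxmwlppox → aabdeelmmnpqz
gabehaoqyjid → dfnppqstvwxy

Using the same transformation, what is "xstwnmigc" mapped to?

The pattern: shift every letter 11 places backward in the alphabet (wrapping around), then sort the characters into alphabetical order.
"xstwnmigc" → "bchilmrvx".
(Check on "gabehaoqyjid": → "vpqtwpdfnyxs" → "dfnppqstvwxy" ✓)

bchilmrvx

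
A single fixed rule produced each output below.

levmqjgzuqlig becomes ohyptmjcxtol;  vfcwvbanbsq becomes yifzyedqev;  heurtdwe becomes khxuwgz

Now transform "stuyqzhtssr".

vwxbtckwvv

The rule is to delete the last character, then shift every letter 3 places forward in the alphabet (wrapping around).
Applying both steps to "stuyqzhtssr": "stuyqzhtss", then "vwxbtckwvv".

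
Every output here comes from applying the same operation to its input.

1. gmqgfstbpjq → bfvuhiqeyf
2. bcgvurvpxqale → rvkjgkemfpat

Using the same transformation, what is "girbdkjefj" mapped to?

xgqszytuy

The rule is to shift every letter 11 places backward in the alphabet (wrapping around), then delete the first character.
"girbdkjefj" → "vxgqszytuy" → "xgqszytuy".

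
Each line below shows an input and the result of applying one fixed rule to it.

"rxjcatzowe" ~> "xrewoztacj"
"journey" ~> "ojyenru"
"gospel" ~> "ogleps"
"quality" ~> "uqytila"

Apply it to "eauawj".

What's happening: move the first 2 characters to the end (rotate left by 2), then reverse the string.
On "eauawj": the first step gives "uawjea", and the second then gives "aejwau".

aejwau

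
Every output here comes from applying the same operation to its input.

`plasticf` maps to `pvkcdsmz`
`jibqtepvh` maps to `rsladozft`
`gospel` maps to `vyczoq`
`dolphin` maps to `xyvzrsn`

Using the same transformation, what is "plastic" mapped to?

mvkcdsz

Looking at the pairs, the operation is to shift every letter 10 places forward in the alphabet (wrapping around), then swap the first and last characters.
"plastic" → "zvkcdsm" → "mvkcdsz".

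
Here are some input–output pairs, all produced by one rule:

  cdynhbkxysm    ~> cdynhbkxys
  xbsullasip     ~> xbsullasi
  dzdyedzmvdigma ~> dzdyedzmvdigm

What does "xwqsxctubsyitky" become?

What's happening: delete the last character.
Doing the same to "xwqsxctubsyitky": "xwqsxctubsyitk".

xwqsxctubsyitk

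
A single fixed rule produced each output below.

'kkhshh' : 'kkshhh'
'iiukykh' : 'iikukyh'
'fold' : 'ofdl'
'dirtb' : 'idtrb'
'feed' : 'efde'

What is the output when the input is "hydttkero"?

Rule — swap each adjacent pair of characters (1↔2, 3↔4, ...).
Doing the same to "hydttkero": "yhtdktreo".

yhtdktreo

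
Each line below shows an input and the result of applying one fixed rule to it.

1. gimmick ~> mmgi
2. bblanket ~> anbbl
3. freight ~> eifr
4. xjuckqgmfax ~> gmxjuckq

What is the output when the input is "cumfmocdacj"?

cdcumfmo

The transformation: delete the last 3 characters, then move the last 2 characters to the front (rotate right by 2).
On "cumfmocdacj": the first step gives "cumfmocd", and the second then gives "cdcumfmo".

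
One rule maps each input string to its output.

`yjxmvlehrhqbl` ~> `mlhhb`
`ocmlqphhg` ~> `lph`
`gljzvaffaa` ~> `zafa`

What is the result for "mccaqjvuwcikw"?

ajuck

Each output is the input with this applied: keep every other character starting from the second (positions 2nd, 4th, 6th, ...), then delete the first character.
Applying both steps to "mccaqjvuwcikw": "cajuck", then "ajuck".
(Check on "ocmlqphhg": → "clph" → "lph" ✓)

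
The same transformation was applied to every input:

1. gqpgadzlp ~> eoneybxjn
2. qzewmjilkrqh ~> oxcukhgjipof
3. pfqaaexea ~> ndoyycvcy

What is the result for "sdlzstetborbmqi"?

qbjxqrcrzmpzkog

In each case the input is transformed by: shift every letter 2 places backward in the alphabet (wrapping around).
Applying that to "sdlzstetborbmqi" gives "qbjxqrcrzmpzkog".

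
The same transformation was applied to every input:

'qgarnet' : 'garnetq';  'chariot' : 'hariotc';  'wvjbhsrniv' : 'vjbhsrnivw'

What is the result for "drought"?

The pattern: move the first character to the end.
On "drought" that produces "roughtd".

roughtd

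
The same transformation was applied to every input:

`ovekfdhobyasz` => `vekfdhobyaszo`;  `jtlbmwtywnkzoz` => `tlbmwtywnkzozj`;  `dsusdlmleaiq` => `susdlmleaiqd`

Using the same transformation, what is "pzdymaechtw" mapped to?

zdymaechtwp

Each output is the input with this applied: move the first character to the end.
Doing the same to "pzdymaechtw": "zdymaechtwp".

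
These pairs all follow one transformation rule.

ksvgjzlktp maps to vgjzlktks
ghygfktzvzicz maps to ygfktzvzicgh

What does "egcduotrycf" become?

cduotryceg

Rule — delete the last character, then move the first 2 characters to the end (rotate left by 2).
On "egcduotrycf" that produces "cduotryceg".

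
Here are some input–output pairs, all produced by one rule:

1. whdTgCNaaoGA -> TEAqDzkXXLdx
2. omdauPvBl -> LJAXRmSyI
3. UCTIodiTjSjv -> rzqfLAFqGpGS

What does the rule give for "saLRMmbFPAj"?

PXiojJYcmxG

Each output is the input with this applied: flip the case of every letter, then shift every letter 3 places backward in the alphabet (wrapping around).
Working it through for "saLRMmbFPAj": intermediate "SAlrmMBfpaJ", final "PXiojJYcmxG".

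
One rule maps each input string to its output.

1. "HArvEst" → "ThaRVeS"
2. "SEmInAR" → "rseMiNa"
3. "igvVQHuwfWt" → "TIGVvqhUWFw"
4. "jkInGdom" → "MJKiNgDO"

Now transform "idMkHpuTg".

GIDmKhPUt

The rule is to move the last character to the front, then flip the case of every letter.
Applying both steps to "idMkHpuTg": "gidMkHpuT", then "GIDmKhPUt".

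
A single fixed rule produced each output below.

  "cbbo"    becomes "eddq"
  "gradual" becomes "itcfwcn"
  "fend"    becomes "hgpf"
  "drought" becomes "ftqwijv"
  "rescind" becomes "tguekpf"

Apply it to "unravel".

The transformation: shift every letter 2 places forward in the alphabet (wrapping around).
On "unravel" that produces "wptcxgn".

wptcxgn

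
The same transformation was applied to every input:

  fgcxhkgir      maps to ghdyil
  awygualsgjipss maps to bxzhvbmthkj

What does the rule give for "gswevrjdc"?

htxfws

The pattern: delete the last 3 characters, then shift every letter 1 place forward in the alphabet (wrapping around).
Starting from "gswevrjdc": after the first operation, "gswevr"; after the second, "htxfws".
(Check on "awygualsgjipss": → "awygualsgji" → "bxzhvbmthkj" ✓)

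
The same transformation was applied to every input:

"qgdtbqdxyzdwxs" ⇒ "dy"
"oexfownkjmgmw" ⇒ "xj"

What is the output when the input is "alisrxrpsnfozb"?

What's happening: keep every other character starting from the first (positions 1st, 3rd, 5th, ...), then keep one character in every 3, starting at position 2 (positions 2nd, 5th, 8th, ...).
For "alisrxrpsnfozb" the result is "is".

is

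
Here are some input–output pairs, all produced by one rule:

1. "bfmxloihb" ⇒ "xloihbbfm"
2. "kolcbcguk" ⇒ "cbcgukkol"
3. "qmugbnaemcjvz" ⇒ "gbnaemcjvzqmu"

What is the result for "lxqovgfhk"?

ovgfhklxq

In each case the input is transformed by: move the first 3 characters to the end (rotate left by 3).
On "lxqovgfhk" that produces "ovgfhklxq".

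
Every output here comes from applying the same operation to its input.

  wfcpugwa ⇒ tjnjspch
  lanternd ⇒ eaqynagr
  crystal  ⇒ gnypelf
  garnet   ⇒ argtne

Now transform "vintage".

ntrivag

Looking at the pairs, the operation is to shift every letter 13 places forward in the alphabet (wrapping around) — i.e. ROT13, then move the last 3 characters to the front (rotate right by 3).
On "vintage": the first step gives "ivagntr", and the second then gives "ntrivag".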